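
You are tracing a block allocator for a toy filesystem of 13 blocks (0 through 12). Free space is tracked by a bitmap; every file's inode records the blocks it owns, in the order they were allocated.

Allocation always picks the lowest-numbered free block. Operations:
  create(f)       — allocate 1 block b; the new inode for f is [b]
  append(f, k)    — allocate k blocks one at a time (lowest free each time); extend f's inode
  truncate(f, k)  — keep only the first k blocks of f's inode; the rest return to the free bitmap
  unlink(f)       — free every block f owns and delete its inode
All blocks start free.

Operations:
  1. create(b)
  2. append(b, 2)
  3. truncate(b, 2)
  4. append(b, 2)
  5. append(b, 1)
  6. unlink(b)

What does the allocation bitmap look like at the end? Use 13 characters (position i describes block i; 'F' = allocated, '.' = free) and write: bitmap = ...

bitmap = .............

[1] create(b) — b=0 (map F............)
[2] append(b, 2) — b=0,1,2 (map FFF..........)
[3] truncate(b, 2) — b=0,1 (map FF...........)
[4] append(b, 2) — b=0,1,2,3 (map FFFF.........)
[5] append(b, 1) — b=0,1,2,3,4 (map FFFFF........)
[6] unlink(b) —  (map .............)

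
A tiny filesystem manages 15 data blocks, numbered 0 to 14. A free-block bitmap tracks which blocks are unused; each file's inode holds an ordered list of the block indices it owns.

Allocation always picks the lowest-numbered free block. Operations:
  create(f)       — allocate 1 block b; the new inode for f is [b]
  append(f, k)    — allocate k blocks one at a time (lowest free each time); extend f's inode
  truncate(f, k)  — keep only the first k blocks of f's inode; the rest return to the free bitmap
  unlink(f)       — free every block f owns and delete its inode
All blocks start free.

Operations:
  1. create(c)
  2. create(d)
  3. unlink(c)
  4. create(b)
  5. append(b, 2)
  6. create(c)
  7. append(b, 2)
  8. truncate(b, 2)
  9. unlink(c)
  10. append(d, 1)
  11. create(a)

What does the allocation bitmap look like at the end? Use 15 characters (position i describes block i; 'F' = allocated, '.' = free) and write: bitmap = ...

bitmap = FFFFF..........

  1. create(c)  ⇒  F..............  {c→[0]}
  2. create(d)  ⇒  FF.............  {c→[0]; d→[1]}
  3. unlink(c)  ⇒  .F.............  {d→[1]}
  4. create(b)  ⇒  FF.............  {b→[0]; d→[1]}
  5. append(b, 2)  ⇒  FFFF...........  {b→[0, 2, 3]; d→[1]}
  6. create(c)  ⇒  FFFFF..........  {b→[0, 2, 3]; c→[4]; d→[1]}
  7. append(b, 2)  ⇒  FFFFFFF........  {b→[0, 2, 3, 5, 6]; c→[4]; d→[1]}
  8. truncate(b, 2)  ⇒  FFF.F..........  {b→[0, 2]; c→[4]; d→[1]}
  9. unlink(c)  ⇒  FFF............  {b→[0, 2]; d→[1]}
  10. append(d, 1)  ⇒  FFFF...........  {b→[0, 2]; d→[1, 3]}
  11. create(a)  ⇒  FFFFF..........  {a→[4]; b→[0, 2]; d→[1, 3]}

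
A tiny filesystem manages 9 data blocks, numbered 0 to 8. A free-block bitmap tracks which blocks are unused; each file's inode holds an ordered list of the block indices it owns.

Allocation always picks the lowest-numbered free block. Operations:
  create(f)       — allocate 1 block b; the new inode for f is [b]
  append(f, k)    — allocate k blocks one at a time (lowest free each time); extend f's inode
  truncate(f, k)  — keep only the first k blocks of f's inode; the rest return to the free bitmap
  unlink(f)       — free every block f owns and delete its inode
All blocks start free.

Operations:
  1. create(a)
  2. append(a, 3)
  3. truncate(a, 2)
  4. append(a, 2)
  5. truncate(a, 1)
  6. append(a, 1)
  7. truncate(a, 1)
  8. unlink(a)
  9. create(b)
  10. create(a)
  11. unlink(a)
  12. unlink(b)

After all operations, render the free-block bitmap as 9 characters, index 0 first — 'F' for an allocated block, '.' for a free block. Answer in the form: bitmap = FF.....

bitmap = .........

  1. create(a)  ⇒  F........  {a→[0]}
  2. append(a, 3)  ⇒  FFFF.....  {a→[0, 1, 2, 3]}
  3. truncate(a, 2)  ⇒  FF.......  {a→[0, 1]}
  4. append(a, 2)  ⇒  FFFF.....  {a→[0, 1, 2, 3]}
  5. truncate(a, 1)  ⇒  F........  {a→[0]}
  6. append(a, 1)  ⇒  FF.......  {a→[0, 1]}
  7. truncate(a, 1)  ⇒  F........  {a→[0]}
  8. unlink(a)  ⇒  .........  {}
  9. create(b)  ⇒  F........  {b→[0]}
  10. create(a)  ⇒  FF.......  {a→[1]; b→[0]}
  11. unlink(a)  ⇒  F........  {b→[0]}
  12. unlink(b)  ⇒  .........  {}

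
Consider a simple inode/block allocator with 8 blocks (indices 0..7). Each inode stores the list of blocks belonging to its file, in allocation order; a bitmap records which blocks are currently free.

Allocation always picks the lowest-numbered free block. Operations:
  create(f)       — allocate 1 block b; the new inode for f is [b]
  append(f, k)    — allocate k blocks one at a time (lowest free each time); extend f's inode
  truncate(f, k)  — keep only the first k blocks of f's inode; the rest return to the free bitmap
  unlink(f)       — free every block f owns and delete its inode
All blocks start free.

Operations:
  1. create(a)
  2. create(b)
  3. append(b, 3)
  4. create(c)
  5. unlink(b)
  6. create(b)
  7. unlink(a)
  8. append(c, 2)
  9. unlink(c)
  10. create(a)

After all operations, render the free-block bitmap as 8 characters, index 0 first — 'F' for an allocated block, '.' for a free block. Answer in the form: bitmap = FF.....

bitmap = FF......

after create(a) → a:[0]  free=[F.......]
after create(b) → a:[0], b:[1]  free=[FF......]
after append(b, 3) → a:[0], b:[1, 2, 3, 4]  free=[FFFFF...]
after create(c) → a:[0], b:[1, 2, 3, 4], c:[5]  free=[FFFFFF..]
after unlink(b) → a:[0], c:[5]  free=[F....F..]
after create(b) → a:[0], b:[1], c:[5]  free=[FF...F..]
after unlink(a) → b:[1], c:[5]  free=[.F...F..]
after append(c, 2) → b:[1], c:[5, 0, 2]  free=[FFF..F..]
after unlink(c) → b:[1]  free=[.F......]
after create(a) → a:[0], b:[1]  free=[FF......]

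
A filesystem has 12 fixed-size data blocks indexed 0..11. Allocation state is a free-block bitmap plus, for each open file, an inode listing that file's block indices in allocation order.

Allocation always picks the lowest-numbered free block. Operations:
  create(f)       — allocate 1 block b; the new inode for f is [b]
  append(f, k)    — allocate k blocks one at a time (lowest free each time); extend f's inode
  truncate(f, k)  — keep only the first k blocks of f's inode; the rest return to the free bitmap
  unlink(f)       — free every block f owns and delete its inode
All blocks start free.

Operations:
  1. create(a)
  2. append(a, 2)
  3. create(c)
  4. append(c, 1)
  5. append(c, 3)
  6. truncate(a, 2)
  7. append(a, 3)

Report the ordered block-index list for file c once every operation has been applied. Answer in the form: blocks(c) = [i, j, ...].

[1] create(a) — a=0 (map F...........)
[2] append(a, 2) — a=0,1,2 (map FFF.........)
[3] create(c) — a=0,1,2 c=3 (map FFFF........)
[4] append(c, 1) — a=0,1,2 c=3,4 (map FFFFF.......)
[5] append(c, 3) — a=0,1,2 c=3,4,5,6,7 (map FFFFFFFF....)
[6] truncate(a, 2) — a=0,1 c=3,4,5,6,7 (map FF.FFFFF....)
[7] append(a, 3) — a=0,1,2,8,9 c=3,4,5,6,7 (map FFFFFFFFFF..)

blocks(c) = [3, 4, 5, 6, 7]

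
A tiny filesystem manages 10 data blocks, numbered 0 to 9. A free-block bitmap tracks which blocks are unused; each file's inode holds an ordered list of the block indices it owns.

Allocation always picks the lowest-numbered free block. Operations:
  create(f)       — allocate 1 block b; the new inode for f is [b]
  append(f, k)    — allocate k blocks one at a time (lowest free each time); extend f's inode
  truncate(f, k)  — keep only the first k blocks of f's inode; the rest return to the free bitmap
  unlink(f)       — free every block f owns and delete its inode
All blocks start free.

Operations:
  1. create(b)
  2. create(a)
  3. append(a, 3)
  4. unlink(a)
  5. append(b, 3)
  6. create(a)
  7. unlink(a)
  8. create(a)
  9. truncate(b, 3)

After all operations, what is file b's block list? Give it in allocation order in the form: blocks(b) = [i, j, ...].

after create(b) → b:[0]  free=[F.........]
after create(a) → a:[1], b:[0]  free=[FF........]
after append(a, 3) → a:[1, 2, 3, 4], b:[0]  free=[FFFFF.....]
after unlink(a) → b:[0]  free=[F.........]
after append(b, 3) → b:[0, 1, 2, 3]  free=[FFFF......]
after create(a) → a:[4], b:[0, 1, 2, 3]  free=[FFFFF.....]
after unlink(a) → b:[0, 1, 2, 3]  free=[FFFF......]
after create(a) → a:[4], b:[0, 1, 2, 3]  free=[FFFFF.....]
after truncate(b, 3) → a:[4], b:[0, 1, 2]  free=[FFF.F.....]

blocks(b) = [0, 1, 2]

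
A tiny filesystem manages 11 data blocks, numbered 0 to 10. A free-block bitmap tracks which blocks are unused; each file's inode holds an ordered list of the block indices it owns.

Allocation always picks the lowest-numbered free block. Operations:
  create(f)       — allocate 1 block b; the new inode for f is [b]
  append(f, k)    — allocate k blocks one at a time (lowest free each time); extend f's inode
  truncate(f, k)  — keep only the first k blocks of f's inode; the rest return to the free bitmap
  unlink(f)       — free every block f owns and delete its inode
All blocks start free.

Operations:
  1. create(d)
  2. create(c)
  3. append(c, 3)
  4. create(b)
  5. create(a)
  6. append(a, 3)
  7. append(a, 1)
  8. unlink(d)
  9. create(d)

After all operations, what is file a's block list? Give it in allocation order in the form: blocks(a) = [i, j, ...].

blocks(a) = [6, 7, 8, 9, 10]

  1. create(d)  ⇒  F..........  {d→[0]}
  2. create(c)  ⇒  FF.........  {c→[1]; d→[0]}
  3. append(c, 3)  ⇒  FFFFF......  {c→[1, 2, 3, 4]; d→[0]}
  4. create(b)  ⇒  FFFFFF.....  {b→[5]; c→[1, 2, 3, 4]; d→[0]}
  5. create(a)  ⇒  FFFFFFF....  {a→[6]; b→[5]; c→[1, 2, 3, 4]; d→[0]}
  6. append(a, 3)  ⇒  FFFFFFFFFF.  {a→[6, 7, 8, 9]; b→[5]; c→[1, 2, 3, 4]; d→[0]}
  7. append(a, 1)  ⇒  FFFFFFFFFFF  {a→[6, 7, 8, 9, 10]; b→[5]; c→[1, 2, 3, 4]; d→[0]}
  8. unlink(d)  ⇒  .FFFFFFFFFF  {a→[6, 7, 8, 9, 10]; b→[5]; c→[1, 2, 3, 4]}
  9. create(d)  ⇒  FFFFFFFFFFF  {a→[6, 7, 8, 9, 10]; b→[5]; c→[1, 2, 3, 4]; d→[0]}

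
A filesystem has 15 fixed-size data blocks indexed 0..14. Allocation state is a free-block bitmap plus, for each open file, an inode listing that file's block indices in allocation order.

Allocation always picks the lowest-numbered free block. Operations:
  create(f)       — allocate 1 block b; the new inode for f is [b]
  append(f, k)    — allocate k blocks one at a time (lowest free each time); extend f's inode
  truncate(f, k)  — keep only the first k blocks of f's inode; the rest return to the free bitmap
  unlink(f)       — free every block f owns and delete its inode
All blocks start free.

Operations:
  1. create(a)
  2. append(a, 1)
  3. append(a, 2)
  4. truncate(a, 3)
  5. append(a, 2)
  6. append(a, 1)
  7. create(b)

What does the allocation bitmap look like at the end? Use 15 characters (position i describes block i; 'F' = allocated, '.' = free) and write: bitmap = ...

bitmap = FFFFFFF........

after create(a) → a:[0]  free=[F..............]
after append(a, 1) → a:[0, 1]  free=[FF.............]
after append(a, 2) → a:[0, 1, 2, 3]  free=[FFFF...........]
after truncate(a, 3) → a:[0, 1, 2]  free=[FFF............]
after append(a, 2) → a:[0, 1, 2, 3, 4]  free=[FFFFF..........]
after append(a, 1) → a:[0, 1, 2, 3, 4, 5]  free=[FFFFFF.........]
after create(b) → a:[0, 1, 2, 3, 4, 5], b:[6]  free=[FFFFFFF........]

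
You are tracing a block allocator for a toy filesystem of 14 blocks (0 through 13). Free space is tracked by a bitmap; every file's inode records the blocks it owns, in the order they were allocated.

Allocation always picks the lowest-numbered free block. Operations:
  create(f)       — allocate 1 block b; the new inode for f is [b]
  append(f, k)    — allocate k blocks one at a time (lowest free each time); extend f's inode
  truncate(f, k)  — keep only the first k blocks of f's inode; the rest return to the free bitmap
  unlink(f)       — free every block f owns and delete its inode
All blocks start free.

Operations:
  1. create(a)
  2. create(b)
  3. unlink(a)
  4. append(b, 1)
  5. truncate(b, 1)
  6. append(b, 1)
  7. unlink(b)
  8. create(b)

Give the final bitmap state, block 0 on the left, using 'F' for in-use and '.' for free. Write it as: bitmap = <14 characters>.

bitmap = F.............

[1] create(a) — a=0 (map F.............)
[2] create(b) — a=0 b=1 (map FF............)
[3] unlink(a) — b=1 (map .F............)
[4] append(b, 1) — b=1,0 (map FF............)
[5] truncate(b, 1) — b=1 (map .F............)
[6] append(b, 1) — b=1,0 (map FF............)
[7] unlink(b) —  (map ..............)
[8] create(b) — b=0 (map F.............)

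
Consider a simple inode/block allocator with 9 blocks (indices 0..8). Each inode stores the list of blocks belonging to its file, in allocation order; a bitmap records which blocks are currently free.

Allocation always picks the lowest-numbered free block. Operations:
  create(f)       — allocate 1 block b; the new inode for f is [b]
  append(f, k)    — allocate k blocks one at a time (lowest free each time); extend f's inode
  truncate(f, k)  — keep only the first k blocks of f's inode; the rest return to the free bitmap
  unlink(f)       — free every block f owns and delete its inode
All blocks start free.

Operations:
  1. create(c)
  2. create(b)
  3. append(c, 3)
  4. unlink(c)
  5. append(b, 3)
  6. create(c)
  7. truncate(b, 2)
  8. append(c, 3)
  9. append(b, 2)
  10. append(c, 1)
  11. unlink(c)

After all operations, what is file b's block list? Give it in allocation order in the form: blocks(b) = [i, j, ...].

[1] create(c) — c=0 (map F........)
[2] create(b) — b=1 c=0 (map FF.......)
[3] append(c, 3) — b=1 c=0,2,3,4 (map FFFFF....)
[4] unlink(c) — b=1 (map .F.......)
[5] append(b, 3) — b=1,0,2,3 (map FFFF.....)
[6] create(c) — b=1,0,2,3 c=4 (map FFFFF....)
[7] truncate(b, 2) — b=1,0 c=4 (map FF..F....)
[8] append(c, 3) — b=1,0 c=4,2,3,5 (map FFFFFF...)
[9] append(b, 2) — b=1,0,6,7 c=4,2,3,5 (map FFFFFFFF.)
[10] append(c, 1) — b=1,0,6,7 c=4,2,3,5,8 (map FFFFFFFFF)
[11] unlink(c) — b=1,0,6,7 (map FF....FF.)

blocks(b) = [1, 0, 6, 7]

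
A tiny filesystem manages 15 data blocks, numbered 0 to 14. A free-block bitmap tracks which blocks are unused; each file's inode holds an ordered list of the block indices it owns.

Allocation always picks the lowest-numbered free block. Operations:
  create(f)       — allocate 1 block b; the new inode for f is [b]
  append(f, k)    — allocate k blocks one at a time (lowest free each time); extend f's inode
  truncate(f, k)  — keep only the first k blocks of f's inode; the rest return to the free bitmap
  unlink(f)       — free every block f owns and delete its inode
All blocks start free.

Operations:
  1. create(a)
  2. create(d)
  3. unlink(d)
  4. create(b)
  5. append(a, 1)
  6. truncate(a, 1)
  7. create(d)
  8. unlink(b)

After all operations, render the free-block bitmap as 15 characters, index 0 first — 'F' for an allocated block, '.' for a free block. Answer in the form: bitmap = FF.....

bitmap = F.F............

after create(a) → a:[0]  free=[F..............]
after create(d) → a:[0], d:[1]  free=[FF.............]
after unlink(d) → a:[0]  free=[F..............]
after create(b) → a:[0], b:[1]  free=[FF.............]
after append(a, 1) → a:[0, 2], b:[1]  free=[FFF............]
after truncate(a, 1) → a:[0], b:[1]  free=[FF.............]
after create(d) → a:[0], b:[1], d:[2]  free=[FFF............]
after unlink(b) → a:[0], d:[2]  free=[F.F............]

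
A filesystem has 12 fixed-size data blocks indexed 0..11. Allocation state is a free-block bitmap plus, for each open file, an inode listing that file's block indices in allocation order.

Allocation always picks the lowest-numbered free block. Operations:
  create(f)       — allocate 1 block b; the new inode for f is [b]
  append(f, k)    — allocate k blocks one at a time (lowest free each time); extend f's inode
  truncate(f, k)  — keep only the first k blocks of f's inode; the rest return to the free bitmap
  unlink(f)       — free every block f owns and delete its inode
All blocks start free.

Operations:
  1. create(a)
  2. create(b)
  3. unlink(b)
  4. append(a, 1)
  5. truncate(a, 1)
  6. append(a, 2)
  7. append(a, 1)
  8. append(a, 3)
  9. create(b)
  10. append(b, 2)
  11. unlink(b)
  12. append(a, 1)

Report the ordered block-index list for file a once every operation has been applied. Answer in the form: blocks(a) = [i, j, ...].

  1. create(a)  ⇒  F...........  {a→[0]}
  2. create(b)  ⇒  FF..........  {a→[0]; b→[1]}
  3. unlink(b)  ⇒  F...........  {a→[0]}
  4. append(a, 1)  ⇒  FF..........  {a→[0, 1]}
  5. truncate(a, 1)  ⇒  F...........  {a→[0]}
  6. append(a, 2)  ⇒  FFF.........  {a→[0, 1, 2]}
  7. append(a, 1)  ⇒  FFFF........  {a→[0, 1, 2, 3]}
  8. append(a, 3)  ⇒  FFFFFFF.....  {a→[0, 1, 2, 3, 4, 5, 6]}
  9. create(b)  ⇒  FFFFFFFF....  {a→[0, 1, 2, 3, 4, 5, 6]; b→[7]}
  10. append(b, 2)  ⇒  FFFFFFFFFF..  {a→[0, 1, 2, 3, 4, 5, 6]; b→[7, 8, 9]}
  11. unlink(b)  ⇒  FFFFFFF.....  {a→[0, 1, 2, 3, 4, 5, 6]}
  12. append(a, 1)  ⇒  FFFFFFFF....  {a→[0, 1, 2, 3, 4, 5, 6, 7]}

blocks(a) = [0, 1, 2, 3, 4, 5, 6, 7]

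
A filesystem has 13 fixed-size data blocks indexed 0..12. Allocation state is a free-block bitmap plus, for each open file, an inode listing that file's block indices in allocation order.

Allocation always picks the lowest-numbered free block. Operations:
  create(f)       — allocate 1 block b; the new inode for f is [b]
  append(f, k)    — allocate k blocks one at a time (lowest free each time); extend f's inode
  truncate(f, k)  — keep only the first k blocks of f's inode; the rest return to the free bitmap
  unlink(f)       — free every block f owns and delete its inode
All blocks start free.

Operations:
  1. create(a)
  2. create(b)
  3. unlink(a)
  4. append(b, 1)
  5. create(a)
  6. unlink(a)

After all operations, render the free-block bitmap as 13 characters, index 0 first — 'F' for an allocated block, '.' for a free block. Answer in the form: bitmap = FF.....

bitmap = FF...........

create(a): bitmap=F............ | a=[0]
create(b): bitmap=FF........... | a=[0] b=[1]
unlink(a): bitmap=.F........... | b=[1]
append(b, 1): bitmap=FF........... | b=[1, 0]
create(a): bitmap=FFF.......... | a=[2] b=[1, 0]
unlink(a): bitmap=FF........... | b=[1, 0]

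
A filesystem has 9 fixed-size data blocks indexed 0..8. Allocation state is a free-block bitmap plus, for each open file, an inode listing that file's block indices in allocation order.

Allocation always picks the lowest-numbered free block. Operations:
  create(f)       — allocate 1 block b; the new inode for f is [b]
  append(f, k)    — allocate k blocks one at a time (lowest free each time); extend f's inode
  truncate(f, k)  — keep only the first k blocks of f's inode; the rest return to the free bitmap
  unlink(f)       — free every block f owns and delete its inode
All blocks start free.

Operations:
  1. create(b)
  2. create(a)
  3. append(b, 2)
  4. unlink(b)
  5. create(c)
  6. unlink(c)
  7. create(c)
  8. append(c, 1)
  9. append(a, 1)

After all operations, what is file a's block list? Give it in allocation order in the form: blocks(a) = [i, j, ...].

blocks(a) = [1, 3]

[1] create(b) — b=0 (map F........)
[2] create(a) — a=1 b=0 (map FF.......)
[3] append(b, 2) — a=1 b=0,2,3 (map FFFF.....)
[4] unlink(b) — a=1 (map .F.......)
[5] create(c) — a=1 c=0 (map FF.......)
[6] unlink(c) — a=1 (map .F.......)
[7] create(c) — a=1 c=0 (map FF.......)
[8] append(c, 1) — a=1 c=0,2 (map FFF......)
[9] append(a, 1) — a=1,3 c=0,2 (map FFFF.....)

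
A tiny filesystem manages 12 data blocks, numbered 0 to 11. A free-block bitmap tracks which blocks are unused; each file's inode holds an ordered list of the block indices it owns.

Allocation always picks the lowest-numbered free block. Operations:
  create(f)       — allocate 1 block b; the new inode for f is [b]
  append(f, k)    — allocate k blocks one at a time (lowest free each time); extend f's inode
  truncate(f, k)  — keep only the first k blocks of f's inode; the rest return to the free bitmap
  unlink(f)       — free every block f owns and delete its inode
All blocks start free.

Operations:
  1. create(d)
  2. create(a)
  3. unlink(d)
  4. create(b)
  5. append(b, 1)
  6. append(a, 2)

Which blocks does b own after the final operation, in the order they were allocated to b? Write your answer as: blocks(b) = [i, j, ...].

blocks(b) = [0, 2]

  1. create(d)  ⇒  F...........  {d→[0]}
  2. create(a)  ⇒  FF..........  {a→[1]; d→[0]}
  3. unlink(d)  ⇒  .F..........  {a→[1]}
  4. create(b)  ⇒  FF..........  {a→[1]; b→[0]}
  5. append(b, 1)  ⇒  FFF.........  {a→[1]; b→[0, 2]}
  6. append(a, 2)  ⇒  FFFFF.......  {a→[1, 3, 4]; b→[0, 2]}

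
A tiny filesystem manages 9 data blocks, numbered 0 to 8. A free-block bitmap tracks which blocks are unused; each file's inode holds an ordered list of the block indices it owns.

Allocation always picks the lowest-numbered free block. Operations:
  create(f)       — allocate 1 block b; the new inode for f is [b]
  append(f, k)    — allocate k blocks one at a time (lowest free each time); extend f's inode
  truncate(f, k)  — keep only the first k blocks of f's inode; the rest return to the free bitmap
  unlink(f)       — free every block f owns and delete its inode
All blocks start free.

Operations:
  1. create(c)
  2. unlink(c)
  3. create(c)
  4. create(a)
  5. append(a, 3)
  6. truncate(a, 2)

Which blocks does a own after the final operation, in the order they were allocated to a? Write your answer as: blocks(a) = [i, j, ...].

after create(c) → c:[0]  free=[F........]
after unlink(c) →   free=[.........]
after create(c) → c:[0]  free=[F........]
after create(a) → a:[1], c:[0]  free=[FF.......]
after append(a, 3) → a:[1, 2, 3, 4], c:[0]  free=[FFFFF....]
after truncate(a, 2) → a:[1, 2], c:[0]  free=[FFF......]

blocks(a) = [1, 2]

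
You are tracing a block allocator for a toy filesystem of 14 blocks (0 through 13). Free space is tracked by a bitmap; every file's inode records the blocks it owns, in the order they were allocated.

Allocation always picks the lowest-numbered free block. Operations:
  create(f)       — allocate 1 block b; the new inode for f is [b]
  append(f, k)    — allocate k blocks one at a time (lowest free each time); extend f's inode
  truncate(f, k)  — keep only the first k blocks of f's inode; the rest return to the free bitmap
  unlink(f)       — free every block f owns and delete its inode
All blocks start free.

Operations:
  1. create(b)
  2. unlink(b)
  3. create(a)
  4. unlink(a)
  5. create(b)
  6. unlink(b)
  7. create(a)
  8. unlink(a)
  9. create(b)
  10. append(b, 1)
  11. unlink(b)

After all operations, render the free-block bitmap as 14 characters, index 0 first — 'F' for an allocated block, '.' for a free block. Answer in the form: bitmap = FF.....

[1] create(b) — b=0 (map F.............)
[2] unlink(b) —  (map ..............)
[3] create(a) — a=0 (map F.............)
[4] unlink(a) —  (map ..............)
[5] create(b) — b=0 (map F.............)
[6] unlink(b) —  (map ..............)
[7] create(a) — a=0 (map F.............)
[8] unlink(a) —  (map ..............)
[9] create(b) — b=0 (map F.............)
[10] append(b, 1) — b=0,1 (map FF............)
[11] unlink(b) —  (map ..............)

bitmap = ..............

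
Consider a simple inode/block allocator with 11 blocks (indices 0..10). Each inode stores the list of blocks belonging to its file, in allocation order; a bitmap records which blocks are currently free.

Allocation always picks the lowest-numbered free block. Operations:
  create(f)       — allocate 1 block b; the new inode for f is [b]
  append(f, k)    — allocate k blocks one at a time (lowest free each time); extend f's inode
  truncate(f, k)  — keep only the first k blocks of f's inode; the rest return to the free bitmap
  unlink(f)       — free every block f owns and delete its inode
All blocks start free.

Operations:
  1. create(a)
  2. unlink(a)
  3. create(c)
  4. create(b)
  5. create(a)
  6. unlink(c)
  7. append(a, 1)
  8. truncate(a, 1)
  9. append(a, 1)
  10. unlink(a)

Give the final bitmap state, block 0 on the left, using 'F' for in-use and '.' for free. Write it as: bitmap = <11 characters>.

bitmap = .F.........

  1. create(a)  ⇒  F..........  {a→[0]}
  2. unlink(a)  ⇒  ...........  {}
  3. create(c)  ⇒  F..........  {c→[0]}
  4. create(b)  ⇒  FF.........  {b→[1]; c→[0]}
  5. create(a)  ⇒  FFF........  {a→[2]; b→[1]; c→[0]}
  6. unlink(c)  ⇒  .FF........  {a→[2]; b→[1]}
  7. append(a, 1)  ⇒  FFF........  {a→[2, 0]; b→[1]}
  8. truncate(a, 1)  ⇒  .FF........  {a→[2]; b→[1]}
  9. append(a, 1)  ⇒  FFF........  {a→[2, 0]; b→[1]}
  10. unlink(a)  ⇒  .F.........  {b→[1]}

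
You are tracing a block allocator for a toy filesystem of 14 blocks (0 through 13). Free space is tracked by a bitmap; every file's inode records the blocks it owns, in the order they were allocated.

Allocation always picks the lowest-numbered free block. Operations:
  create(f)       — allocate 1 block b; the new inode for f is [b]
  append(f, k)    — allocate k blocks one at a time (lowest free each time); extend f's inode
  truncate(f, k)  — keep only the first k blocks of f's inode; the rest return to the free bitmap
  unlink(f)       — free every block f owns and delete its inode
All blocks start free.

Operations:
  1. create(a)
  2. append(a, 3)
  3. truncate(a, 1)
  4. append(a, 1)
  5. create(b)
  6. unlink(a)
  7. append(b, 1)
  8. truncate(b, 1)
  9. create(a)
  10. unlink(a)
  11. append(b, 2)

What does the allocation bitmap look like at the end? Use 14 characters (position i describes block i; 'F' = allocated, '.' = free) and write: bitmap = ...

bitmap = FFF...........

after create(a) → a:[0]  free=[F.............]
after append(a, 3) → a:[0, 1, 2, 3]  free=[FFFF..........]
after truncate(a, 1) → a:[0]  free=[F.............]
after append(a, 1) → a:[0, 1]  free=[FF............]
after create(b) → a:[0, 1], b:[2]  free=[FFF...........]
after unlink(a) → b:[2]  free=[..F...........]
after append(b, 1) → b:[2, 0]  free=[F.F...........]
after truncate(b, 1) → b:[2]  free=[..F...........]
after create(a) → a:[0], b:[2]  free=[F.F...........]
after unlink(a) → b:[2]  free=[..F...........]
after append(b, 2) → b:[2, 0, 1]  free=[FFF...........]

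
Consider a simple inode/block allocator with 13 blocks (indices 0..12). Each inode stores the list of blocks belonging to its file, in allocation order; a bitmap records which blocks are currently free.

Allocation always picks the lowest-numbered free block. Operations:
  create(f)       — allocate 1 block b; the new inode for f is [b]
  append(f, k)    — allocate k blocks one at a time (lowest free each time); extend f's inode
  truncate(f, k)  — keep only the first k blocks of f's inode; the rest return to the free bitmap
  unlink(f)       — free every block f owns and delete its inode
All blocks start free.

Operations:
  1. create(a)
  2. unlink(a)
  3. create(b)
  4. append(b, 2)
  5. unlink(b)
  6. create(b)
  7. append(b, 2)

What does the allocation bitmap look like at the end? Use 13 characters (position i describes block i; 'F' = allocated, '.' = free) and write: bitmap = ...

bitmap = FFF..........

  1. create(a)  ⇒  F............  {a→[0]}
  2. unlink(a)  ⇒  .............  {}
  3. create(b)  ⇒  F............  {b→[0]}
  4. append(b, 2)  ⇒  FFF..........  {b→[0, 1, 2]}
  5. unlink(b)  ⇒  .............  {}
  6. create(b)  ⇒  F............  {b→[0]}
  7. append(b, 2)  ⇒  FFF..........  {b→[0, 1, 2]}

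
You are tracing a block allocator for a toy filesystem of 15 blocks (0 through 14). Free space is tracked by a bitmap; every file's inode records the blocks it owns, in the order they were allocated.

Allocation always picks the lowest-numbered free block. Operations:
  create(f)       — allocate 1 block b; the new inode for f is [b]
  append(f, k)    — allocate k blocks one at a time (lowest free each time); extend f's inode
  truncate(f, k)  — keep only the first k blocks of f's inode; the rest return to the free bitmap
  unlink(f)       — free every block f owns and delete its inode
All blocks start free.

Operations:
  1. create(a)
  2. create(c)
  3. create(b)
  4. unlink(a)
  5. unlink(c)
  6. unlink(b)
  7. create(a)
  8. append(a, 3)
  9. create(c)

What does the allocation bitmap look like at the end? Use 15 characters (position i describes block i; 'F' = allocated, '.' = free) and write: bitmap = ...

bitmap = FFFFF..........

[1] create(a) — a=0 (map F..............)
[2] create(c) — a=0 c=1 (map FF.............)
[3] create(b) — a=0 b=2 c=1 (map FFF............)
[4] unlink(a) — b=2 c=1 (map .FF............)
[5] unlink(c) — b=2 (map ..F............)
[6] unlink(b) —  (map ...............)
[7] create(a) — a=0 (map F..............)
[8] append(a, 3) — a=0,1,2,3 (map FFFF...........)
[9] create(c) — a=0,1,2,3 c=4 (map FFFFF..........)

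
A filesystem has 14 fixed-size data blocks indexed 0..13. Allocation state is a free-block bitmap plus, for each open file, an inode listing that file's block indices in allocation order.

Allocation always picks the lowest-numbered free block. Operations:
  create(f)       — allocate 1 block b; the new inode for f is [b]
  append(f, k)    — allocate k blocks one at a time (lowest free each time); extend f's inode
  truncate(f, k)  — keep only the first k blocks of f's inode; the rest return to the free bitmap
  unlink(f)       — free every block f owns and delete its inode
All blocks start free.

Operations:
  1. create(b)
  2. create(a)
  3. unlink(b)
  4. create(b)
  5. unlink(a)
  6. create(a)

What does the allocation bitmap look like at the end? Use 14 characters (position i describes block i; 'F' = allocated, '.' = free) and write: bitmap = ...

  1. create(b)  ⇒  F.............  {b→[0]}
  2. create(a)  ⇒  FF............  {a→[1]; b→[0]}
  3. unlink(b)  ⇒  .F............  {a→[1]}
  4. create(b)  ⇒  FF............  {a→[1]; b→[0]}
  5. unlink(a)  ⇒  F.............  {b→[0]}
  6. create(a)  ⇒  FF............  {a→[1]; b→[0]}

bitmap = FF............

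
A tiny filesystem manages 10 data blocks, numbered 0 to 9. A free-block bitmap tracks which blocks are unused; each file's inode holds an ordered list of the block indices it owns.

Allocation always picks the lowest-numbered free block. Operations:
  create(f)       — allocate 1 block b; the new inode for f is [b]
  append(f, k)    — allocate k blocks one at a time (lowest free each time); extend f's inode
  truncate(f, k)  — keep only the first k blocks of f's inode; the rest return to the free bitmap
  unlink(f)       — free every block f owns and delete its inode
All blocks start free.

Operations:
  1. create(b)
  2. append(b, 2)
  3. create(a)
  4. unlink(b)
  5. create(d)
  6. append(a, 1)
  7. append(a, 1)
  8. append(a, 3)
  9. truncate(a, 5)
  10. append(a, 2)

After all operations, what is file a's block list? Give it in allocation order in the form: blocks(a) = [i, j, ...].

after create(b) → b:[0]  free=[F.........]
after append(b, 2) → b:[0, 1, 2]  free=[FFF.......]
after create(a) → a:[3], b:[0, 1, 2]  free=[FFFF......]
after unlink(b) → a:[3]  free=[...F......]
after create(d) → a:[3], d:[0]  free=[F..F......]
after append(a, 1) → a:[3, 1], d:[0]  free=[FF.F......]
after append(a, 1) → a:[3, 1, 2], d:[0]  free=[FFFF......]
after append(a, 3) → a:[3, 1, 2, 4, 5, 6], d:[0]  free=[FFFFFFF...]
after truncate(a, 5) → a:[3, 1, 2, 4, 5], d:[0]  free=[FFFFFF....]
after append(a, 2) → a:[3, 1, 2, 4, 5, 6, 7], d:[0]  free=[FFFFFFFF..]

blocks(a) = [3, 1, 2, 4, 5, 6, 7]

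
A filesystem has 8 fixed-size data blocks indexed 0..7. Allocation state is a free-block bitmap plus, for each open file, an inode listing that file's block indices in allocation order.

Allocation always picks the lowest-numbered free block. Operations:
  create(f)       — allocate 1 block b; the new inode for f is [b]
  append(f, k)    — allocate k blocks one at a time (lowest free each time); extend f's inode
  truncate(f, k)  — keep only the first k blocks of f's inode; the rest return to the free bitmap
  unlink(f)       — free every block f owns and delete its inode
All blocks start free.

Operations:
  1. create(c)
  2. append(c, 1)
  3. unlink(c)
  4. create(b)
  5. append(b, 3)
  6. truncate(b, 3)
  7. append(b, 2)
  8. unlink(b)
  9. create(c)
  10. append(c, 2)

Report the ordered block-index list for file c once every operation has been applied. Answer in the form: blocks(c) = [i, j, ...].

create(c): bitmap=F....... | c=[0]
append(c, 1): bitmap=FF...... | c=[0, 1]
unlink(c): bitmap=........ | 
create(b): bitmap=F....... | b=[0]
append(b, 3): bitmap=FFFF.... | b=[0, 1, 2, 3]
truncate(b, 3): bitmap=FFF..... | b=[0, 1, 2]
append(b, 2): bitmap=FFFFF... | b=[0, 1, 2, 3, 4]
unlink(b): bitmap=........ | 
create(c): bitmap=F....... | c=[0]
append(c, 2): bitmap=FFF..... | c=[0, 1, 2]

blocks(c) = [0, 1, 2]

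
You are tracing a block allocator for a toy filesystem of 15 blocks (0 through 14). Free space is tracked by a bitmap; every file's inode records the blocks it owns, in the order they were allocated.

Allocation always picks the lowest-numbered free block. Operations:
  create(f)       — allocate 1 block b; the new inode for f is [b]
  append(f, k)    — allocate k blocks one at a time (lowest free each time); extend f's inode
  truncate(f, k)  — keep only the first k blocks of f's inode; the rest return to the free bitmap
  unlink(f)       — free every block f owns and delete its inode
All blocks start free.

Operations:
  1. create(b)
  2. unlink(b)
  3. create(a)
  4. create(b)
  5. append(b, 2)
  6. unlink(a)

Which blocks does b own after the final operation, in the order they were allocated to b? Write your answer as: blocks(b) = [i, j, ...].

[1] create(b) — b=0 (map F..............)
[2] unlink(b) —  (map ...............)
[3] create(a) — a=0 (map F..............)
[4] create(b) — a=0 b=1 (map FF.............)
[5] append(b, 2) — a=0 b=1,2,3 (map FFFF...........)
[6] unlink(a) — b=1,2,3 (map .FFF...........)

blocks(b) = [1, 2, 3]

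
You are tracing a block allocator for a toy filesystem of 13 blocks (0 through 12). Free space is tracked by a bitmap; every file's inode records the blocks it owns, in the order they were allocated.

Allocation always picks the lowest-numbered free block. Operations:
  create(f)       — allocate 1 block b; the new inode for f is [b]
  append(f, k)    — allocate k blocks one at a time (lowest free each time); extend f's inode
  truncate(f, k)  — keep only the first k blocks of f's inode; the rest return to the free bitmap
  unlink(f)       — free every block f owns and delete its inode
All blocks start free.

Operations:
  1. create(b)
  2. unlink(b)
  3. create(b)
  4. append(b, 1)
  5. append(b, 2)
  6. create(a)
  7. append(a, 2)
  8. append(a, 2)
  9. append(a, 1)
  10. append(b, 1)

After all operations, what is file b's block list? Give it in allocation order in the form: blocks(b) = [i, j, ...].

after create(b) → b:[0]  free=[F............]
after unlink(b) →   free=[.............]
after create(b) → b:[0]  free=[F............]
after append(b, 1) → b:[0, 1]  free=[FF...........]
after append(b, 2) → b:[0, 1, 2, 3]  free=[FFFF.........]
after create(a) → a:[4], b:[0, 1, 2, 3]  free=[FFFFF........]
after append(a, 2) → a:[4, 5, 6], b:[0, 1, 2, 3]  free=[FFFFFFF......]
after append(a, 2) → a:[4, 5, 6, 7, 8], b:[0, 1, 2, 3]  free=[FFFFFFFFF....]
after append(a, 1) → a:[4, 5, 6, 7, 8, 9], b:[0, 1, 2, 3]  free=[FFFFFFFFFF...]
after append(b, 1) → a:[4, 5, 6, 7, 8, 9], b:[0, 1, 2, 3, 10]  free=[FFFFFFFFFFF..]

blocks(b) = [0, 1, 2, 3, 10]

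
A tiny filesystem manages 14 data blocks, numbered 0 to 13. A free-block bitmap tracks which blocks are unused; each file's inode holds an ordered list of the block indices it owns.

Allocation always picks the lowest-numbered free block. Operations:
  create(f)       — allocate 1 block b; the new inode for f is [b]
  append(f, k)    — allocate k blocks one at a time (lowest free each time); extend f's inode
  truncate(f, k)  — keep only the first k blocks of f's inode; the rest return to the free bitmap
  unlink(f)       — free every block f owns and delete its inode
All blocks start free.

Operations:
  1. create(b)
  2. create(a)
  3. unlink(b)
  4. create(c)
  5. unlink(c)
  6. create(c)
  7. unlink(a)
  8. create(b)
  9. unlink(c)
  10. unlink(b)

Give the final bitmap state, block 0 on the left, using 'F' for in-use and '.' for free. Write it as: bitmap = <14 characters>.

bitmap = ..............

after create(b) → b:[0]  free=[F.............]
after create(a) → a:[1], b:[0]  free=[FF............]
after unlink(b) → a:[1]  free=[.F............]
after create(c) → a:[1], c:[0]  free=[FF............]
after unlink(c) → a:[1]  free=[.F............]
after create(c) → a:[1], c:[0]  free=[FF............]
after unlink(a) → c:[0]  free=[F.............]
after create(b) → b:[1], c:[0]  free=[FF............]
after unlink(c) → b:[1]  free=[.F............]
after unlink(b) →   free=[..............]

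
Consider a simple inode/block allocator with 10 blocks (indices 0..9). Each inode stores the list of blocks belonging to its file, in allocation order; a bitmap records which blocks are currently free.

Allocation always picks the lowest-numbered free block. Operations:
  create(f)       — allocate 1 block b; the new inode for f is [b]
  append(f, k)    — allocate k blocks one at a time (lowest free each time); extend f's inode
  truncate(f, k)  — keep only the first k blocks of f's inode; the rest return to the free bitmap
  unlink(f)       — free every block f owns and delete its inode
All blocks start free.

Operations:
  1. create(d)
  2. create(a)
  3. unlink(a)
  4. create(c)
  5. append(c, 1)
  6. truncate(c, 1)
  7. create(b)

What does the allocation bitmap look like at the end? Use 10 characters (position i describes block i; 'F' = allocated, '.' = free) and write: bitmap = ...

bitmap = FFF.......

[1] create(d) — d=0 (map F.........)
[2] create(a) — a=1 d=0 (map FF........)
[3] unlink(a) — d=0 (map F.........)
[4] create(c) — c=1 d=0 (map FF........)
[5] append(c, 1) — c=1,2 d=0 (map FFF.......)
[6] truncate(c, 1) — c=1 d=0 (map FF........)
[7] create(b) — b=2 c=1 d=0 (map FFF.......)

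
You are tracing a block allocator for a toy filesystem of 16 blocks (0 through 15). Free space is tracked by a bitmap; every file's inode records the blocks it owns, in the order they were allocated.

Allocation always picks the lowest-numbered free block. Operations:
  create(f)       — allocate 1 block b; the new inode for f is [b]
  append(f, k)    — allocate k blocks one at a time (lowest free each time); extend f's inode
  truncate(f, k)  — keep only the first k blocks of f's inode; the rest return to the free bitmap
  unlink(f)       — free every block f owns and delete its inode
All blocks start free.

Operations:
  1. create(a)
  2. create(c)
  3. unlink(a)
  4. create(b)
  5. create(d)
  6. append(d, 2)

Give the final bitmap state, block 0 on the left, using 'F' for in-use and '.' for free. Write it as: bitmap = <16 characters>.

bitmap = FFFFF...........

  1. create(a)  ⇒  F...............  {a→[0]}
  2. create(c)  ⇒  FF..............  {a→[0]; c→[1]}
  3. unlink(a)  ⇒  .F..............  {c→[1]}
  4. create(b)  ⇒  FF..............  {b→[0]; c→[1]}
  5. create(d)  ⇒  FFF.............  {b→[0]; c→[1]; d→[2]}
  6. append(d, 2)  ⇒  FFFFF...........  {b→[0]; c→[1]; d→[2, 3, 4]}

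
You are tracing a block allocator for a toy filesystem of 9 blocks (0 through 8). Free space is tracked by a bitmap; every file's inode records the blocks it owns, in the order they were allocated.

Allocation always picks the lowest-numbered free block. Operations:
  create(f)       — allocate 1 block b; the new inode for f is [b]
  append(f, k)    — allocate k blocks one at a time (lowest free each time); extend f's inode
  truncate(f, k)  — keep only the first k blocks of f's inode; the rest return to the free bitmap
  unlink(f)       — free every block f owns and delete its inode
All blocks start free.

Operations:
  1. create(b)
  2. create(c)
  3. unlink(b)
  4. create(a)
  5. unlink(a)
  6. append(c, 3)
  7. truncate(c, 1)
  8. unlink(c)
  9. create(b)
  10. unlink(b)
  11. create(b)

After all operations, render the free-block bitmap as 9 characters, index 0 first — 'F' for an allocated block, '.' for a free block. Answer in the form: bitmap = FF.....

bitmap = F........

create(b): bitmap=F........ | b=[0]
create(c): bitmap=FF....... | b=[0] c=[1]
unlink(b): bitmap=.F....... | c=[1]
create(a): bitmap=FF....... | a=[0] c=[1]
unlink(a): bitmap=.F....... | c=[1]
append(c, 3): bitmap=FFFF..... | c=[1, 0, 2, 3]
truncate(c, 1): bitmap=.F....... | c=[1]
unlink(c): bitmap=......... | 
create(b): bitmap=F........ | b=[0]
unlink(b): bitmap=......... | 
create(b): bitmap=F........ | b=[0]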